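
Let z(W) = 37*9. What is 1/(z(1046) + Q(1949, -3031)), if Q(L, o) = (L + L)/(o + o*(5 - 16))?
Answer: 15155/5048564 ≈ 0.0030018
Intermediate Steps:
z(W) = 333
Q(L, o) = -L/(5*o) (Q(L, o) = (2*L)/(o + o*(-11)) = (2*L)/(o - 11*o) = (2*L)/((-10*o)) = (2*L)*(-1/(10*o)) = -L/(5*o))
1/(z(1046) + Q(1949, -3031)) = 1/(333 - 1/5*1949/(-3031)) = 1/(333 - 1/5*1949*(-1/3031)) = 1/(333 + 1949/15155) = 1/(5048564/15155) = 15155/5048564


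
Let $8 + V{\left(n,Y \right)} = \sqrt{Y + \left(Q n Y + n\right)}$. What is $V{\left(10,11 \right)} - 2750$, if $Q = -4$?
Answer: $-2758 + i \sqrt{419} \approx -2758.0 + 20.469 i$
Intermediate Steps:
$V{\left(n,Y \right)} = -8 + \sqrt{Y + n - 4 Y n}$ ($V{\left(n,Y \right)} = -8 + \sqrt{Y + \left(- 4 n Y + n\right)} = -8 + \sqrt{Y - \left(- n + 4 Y n\right)} = -8 + \sqrt{Y + n - 4 Y n}$)
$V{\left(10,11 \right)} - 2750 = \left(-8 + \sqrt{11 + 10 - 44 \cdot 10}\right) - 2750 = \left(-8 + \sqrt{11 + 10 - 440}\right) - 2750 = \left(-8 + \sqrt{-419}\right) - 2750 = \left(-8 + i \sqrt{419}\right) - 2750 = -2758 + i \sqrt{419}$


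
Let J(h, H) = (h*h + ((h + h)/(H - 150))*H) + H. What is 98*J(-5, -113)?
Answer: -2378852/263 ≈ -9045.1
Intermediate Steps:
J(h, H) = H + h**2 + 2*H*h/(-150 + H) (J(h, H) = (h**2 + ((2*h)/(-150 + H))*H) + H = (h**2 + (2*h/(-150 + H))*H) + H = (h**2 + 2*H*h/(-150 + H)) + H = H + h**2 + 2*H*h/(-150 + H))
98*J(-5, -113) = 98*(((-113)**2 - 150*(-113) - 150*(-5)**2 - 113*(-5)**2 + 2*(-113)*(-5))/(-150 - 113)) = 98*((12769 + 16950 - 150*25 - 113*25 + 1130)/(-263)) = 98*(-(12769 + 16950 - 3750 - 2825 + 1130)/263) = 98*(-1/263*24274) = 98*(-24274/263) = -2378852/263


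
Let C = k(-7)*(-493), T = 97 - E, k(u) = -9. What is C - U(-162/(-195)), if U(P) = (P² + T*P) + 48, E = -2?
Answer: 18193119/4225 ≈ 4306.1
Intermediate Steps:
T = 99 (T = 97 - 1*(-2) = 97 + 2 = 99)
C = 4437 (C = -9*(-493) = 4437)
U(P) = 48 + P² + 99*P (U(P) = (P² + 99*P) + 48 = 48 + P² + 99*P)
C - U(-162/(-195)) = 4437 - (48 + (-162/(-195))² + 99*(-162/(-195))) = 4437 - (48 + (-162*(-1/195))² + 99*(-162*(-1/195))) = 4437 - (48 + (54/65)² + 99*(54/65)) = 4437 - (48 + 2916/4225 + 5346/65) = 4437 - 1*553206/4225 = 4437 - 553206/4225 = 18193119/4225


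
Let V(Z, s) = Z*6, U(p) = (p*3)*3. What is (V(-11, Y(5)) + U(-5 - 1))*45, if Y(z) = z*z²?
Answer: -5400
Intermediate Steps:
U(p) = 9*p (U(p) = (3*p)*3 = 9*p)
Y(z) = z³
V(Z, s) = 6*Z
(V(-11, Y(5)) + U(-5 - 1))*45 = (6*(-11) + 9*(-5 - 1))*45 = (-66 + 9*(-6))*45 = (-66 - 54)*45 = -120*45 = -5400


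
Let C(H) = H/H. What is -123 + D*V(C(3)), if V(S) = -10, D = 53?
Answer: -653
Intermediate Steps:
C(H) = 1
-123 + D*V(C(3)) = -123 + 53*(-10) = -123 - 530 = -653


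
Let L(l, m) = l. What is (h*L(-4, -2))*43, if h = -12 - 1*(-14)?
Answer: -344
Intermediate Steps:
h = 2 (h = -12 + 14 = 2)
(h*L(-4, -2))*43 = (2*(-4))*43 = -8*43 = -344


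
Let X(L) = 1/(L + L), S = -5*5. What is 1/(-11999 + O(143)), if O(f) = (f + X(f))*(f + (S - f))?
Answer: -286/4454189 ≈ -6.4209e-5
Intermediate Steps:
S = -25
X(L) = 1/(2*L)
O(f) = -25*f - 25/(2*f) (O(f) = (f + 1/(2*f))*(f + (-25 - f)) = (f + 1/(2*f))*(-25) = -25*f - 25/(2*f))
1/(-11999 + O(143)) = 1/(-11999 + (-25*143 - 25/2/143)) = 1/(-11999 + (-3575 - 25/2*1/143)) = 1/(-11999 + (-3575 - 25/286)) = 1/(-11999 - 1022475/286) = 1/(-4454189/286) = -286/4454189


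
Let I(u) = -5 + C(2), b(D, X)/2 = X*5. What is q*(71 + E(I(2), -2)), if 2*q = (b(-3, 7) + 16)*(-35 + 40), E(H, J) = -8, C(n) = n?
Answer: 13545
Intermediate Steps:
b(D, X) = 10*X (b(D, X) = 2*(X*5) = 2*(5*X) = 10*X)
I(u) = -3 (I(u) = -5 + 2 = -3)
q = 215 (q = ((10*7 + 16)*(-35 + 40))/2 = ((70 + 16)*5)/2 = (86*5)/2 = (½)*430 = 215)
q*(71 + E(I(2), -2)) = 215*(71 - 8) = 215*63 = 13545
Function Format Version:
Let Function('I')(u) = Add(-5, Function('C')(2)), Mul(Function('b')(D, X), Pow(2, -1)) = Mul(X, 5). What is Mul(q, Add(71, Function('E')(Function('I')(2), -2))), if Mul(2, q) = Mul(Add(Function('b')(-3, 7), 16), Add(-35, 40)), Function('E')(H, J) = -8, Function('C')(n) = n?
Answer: 13545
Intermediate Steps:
Function('b')(D, X) = Mul(10, X) (Function('b')(D, X) = Mul(2, Mul(X, 5)) = Mul(2, Mul(5, X)) = Mul(10, X))
Function('I')(u) = -3 (Function('I')(u) = Add(-5, 2) = -3)
q = 215 (q = Mul(Rational(1, 2), Mul(Add(Mul(10, 7), 16), Add(-35, 40))) = Mul(Rational(1, 2), Mul(Add(70, 16), 5)) = Mul(Rational(1, 2), Mul(86, 5)) = Mul(Rational(1, 2), 430) = 215)
Mul(q, Add(71, Function('E')(Function('I')(2), -2))) = Mul(215, Add(71, -8)) = Mul(215, 63) = 13545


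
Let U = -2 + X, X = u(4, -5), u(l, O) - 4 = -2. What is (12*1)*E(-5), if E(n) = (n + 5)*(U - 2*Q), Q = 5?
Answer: 0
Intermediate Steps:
u(l, O) = 2 (u(l, O) = 4 - 2 = 2)
X = 2
U = 0 (U = -2 + 2 = 0)
E(n) = -50 - 10*n (E(n) = (n + 5)*(0 - 2*5) = (5 + n)*(0 - 10) = (5 + n)*(-10) = -50 - 10*n)
(12*1)*E(-5) = (12*1)*(-50 - 10*(-5)) = 12*(-50 + 50) = 12*0 = 0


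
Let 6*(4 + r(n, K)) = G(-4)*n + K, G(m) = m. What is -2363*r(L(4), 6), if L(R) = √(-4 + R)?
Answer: 7089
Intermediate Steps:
r(n, K) = -4 - 2*n/3 + K/6 (r(n, K) = -4 + (-4*n + K)/6 = -4 + (K - 4*n)/6 = -4 + (-2*n/3 + K/6) = -4 - 2*n/3 + K/6)
-2363*r(L(4), 6) = -2363*(-4 - 2*√(-4 + 4)/3 + (⅙)*6) = -2363*(-4 - 2*√0/3 + 1) = -2363*(-4 - ⅔*0 + 1) = -2363*(-4 + 0 + 1) = -2363*(-3) = 7089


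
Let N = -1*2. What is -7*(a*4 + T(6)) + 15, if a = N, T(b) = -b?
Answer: 113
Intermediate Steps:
N = -2
a = -2
-7*(a*4 + T(6)) + 15 = -7*(-2*4 - 1*6) + 15 = -7*(-8 - 6) + 15 = -7*(-14) + 15 = 98 + 15 = 113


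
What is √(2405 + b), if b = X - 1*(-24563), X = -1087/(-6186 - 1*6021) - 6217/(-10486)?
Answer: √9017813247670505226/18286086 ≈ 164.22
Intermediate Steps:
X = 87289201/128002602 (X = -1087/(-6186 - 6021) - 6217*(-1/10486) = -1087/(-12207) + 6217/10486 = -1087*(-1/12207) + 6217/10486 = 1087/12207 + 6217/10486 = 87289201/128002602 ≈ 0.68193)
b = 3144215202127/128002602 (b = 87289201/128002602 - 1*(-24563) = 87289201/128002602 + 24563 = 3144215202127/128002602 ≈ 24564.)
√(2405 + b) = √(2405 + 3144215202127/128002602) = √(3452061459937/128002602) = √9017813247670505226/18286086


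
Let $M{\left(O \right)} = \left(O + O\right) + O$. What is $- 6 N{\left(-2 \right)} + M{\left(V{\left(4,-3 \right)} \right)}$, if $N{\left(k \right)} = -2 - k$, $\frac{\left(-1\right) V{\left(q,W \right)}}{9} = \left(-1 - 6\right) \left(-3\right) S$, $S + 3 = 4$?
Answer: $-567$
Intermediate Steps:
$S = 1$ ($S = -3 + 4 = 1$)
$V{\left(q,W \right)} = -189$ ($V{\left(q,W \right)} = - 9 \left(-1 - 6\right) \left(-3\right) 1 = - 9 \left(-7\right) \left(-3\right) 1 = - 9 \cdot 21 \cdot 1 = \left(-9\right) 21 = -189$)
$M{\left(O \right)} = 3 O$ ($M{\left(O \right)} = 2 O + O = 3 O$)
$- 6 N{\left(-2 \right)} + M{\left(V{\left(4,-3 \right)} \right)} = - 6 \left(-2 - -2\right) + 3 \left(-189\right) = - 6 \left(-2 + 2\right) - 567 = \left(-6\right) 0 - 567 = 0 - 567 = -567$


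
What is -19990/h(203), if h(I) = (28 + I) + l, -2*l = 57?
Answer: -7996/81 ≈ -98.716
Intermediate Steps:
l = -57/2 (l = -1/2*57 = -57/2 ≈ -28.500)
h(I) = -1/2 + I (h(I) = (28 + I) - 57/2 = -1/2 + I)
-19990/h(203) = -19990/(-1/2 + 203) = -19990/405/2 = -19990*2/405 = -7996/81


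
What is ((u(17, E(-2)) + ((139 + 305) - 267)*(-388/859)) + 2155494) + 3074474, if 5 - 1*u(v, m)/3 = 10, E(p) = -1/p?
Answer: 4492460951/859 ≈ 5.2299e+6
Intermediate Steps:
u(v, m) = -15 (u(v, m) = 15 - 3*10 = 15 - 30 = -15)
((u(17, E(-2)) + ((139 + 305) - 267)*(-388/859)) + 2155494) + 3074474 = ((-15 + ((139 + 305) - 267)*(-388/859)) + 2155494) + 3074474 = ((-15 + (444 - 267)*(-388*1/859)) + 2155494) + 3074474 = ((-15 + 177*(-388/859)) + 2155494) + 3074474 = ((-15 - 68676/859) + 2155494) + 3074474 = (-81561/859 + 2155494) + 3074474 = 1851487785/859 + 3074474 = 4492460951/859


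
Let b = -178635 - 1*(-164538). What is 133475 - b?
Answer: 147572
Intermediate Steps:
b = -14097 (b = -178635 + 164538 = -14097)
133475 - b = 133475 - 1*(-14097) = 133475 + 14097 = 147572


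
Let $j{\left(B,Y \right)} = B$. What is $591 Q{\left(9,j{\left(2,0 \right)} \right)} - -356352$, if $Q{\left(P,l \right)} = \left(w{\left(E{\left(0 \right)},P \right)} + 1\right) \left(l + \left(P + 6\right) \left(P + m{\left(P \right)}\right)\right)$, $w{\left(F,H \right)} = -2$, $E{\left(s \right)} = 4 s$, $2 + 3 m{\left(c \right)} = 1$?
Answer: $278340$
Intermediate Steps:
$m{\left(c \right)} = - \frac{1}{3}$ ($m{\left(c \right)} = - \frac{2}{3} + \frac{1}{3} \cdot 1 = - \frac{2}{3} + \frac{1}{3} = - \frac{1}{3}$)
$Q{\left(P,l \right)} = - l - \left(6 + P\right) \left(- \frac{1}{3} + P\right)$ ($Q{\left(P,l \right)} = \left(-2 + 1\right) \left(l + \left(P + 6\right) \left(P - \frac{1}{3}\right)\right) = - (l + \left(6 + P\right) \left(- \frac{1}{3} + P\right)) = - l - \left(6 + P\right) \left(- \frac{1}{3} + P\right)$)
$591 Q{\left(9,j{\left(2,0 \right)} \right)} - -356352 = 591 \left(2 - 2 - 9^{2} - 51\right) - -356352 = 591 \left(2 - 2 - 81 - 51\right) + 356352 = 591 \left(-132\right) + 356352 = -78012 + 356352 = 278340$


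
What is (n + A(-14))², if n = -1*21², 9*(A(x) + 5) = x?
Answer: 16224784/81 ≈ 2.0031e+5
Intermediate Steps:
A(x) = -5 + x/9
n = -441 (n = -1*441 = -441)
(n + A(-14))² = (-441 + (-5 + (⅑)*(-14)))² = (-441 + (-5 - 14/9))² = (-441 - 59/9)² = (-4028/9)² = 16224784/81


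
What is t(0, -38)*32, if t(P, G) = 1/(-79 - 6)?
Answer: -32/85 ≈ -0.37647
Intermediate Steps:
t(P, G) = -1/85 (t(P, G) = 1/(-85) = -1/85)
t(0, -38)*32 = -1/85*32 = -32/85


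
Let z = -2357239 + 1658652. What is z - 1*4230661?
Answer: -4929248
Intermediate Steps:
z = -698587
z - 1*4230661 = -698587 - 1*4230661 = -698587 - 4230661 = -4929248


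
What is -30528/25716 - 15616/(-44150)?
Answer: -39426256/47306725 ≈ -0.83342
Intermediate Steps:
-30528/25716 - 15616/(-44150) = -30528*1/25716 - 15616*(-1/44150) = -2544/2143 + 7808/22075 = -39426256/47306725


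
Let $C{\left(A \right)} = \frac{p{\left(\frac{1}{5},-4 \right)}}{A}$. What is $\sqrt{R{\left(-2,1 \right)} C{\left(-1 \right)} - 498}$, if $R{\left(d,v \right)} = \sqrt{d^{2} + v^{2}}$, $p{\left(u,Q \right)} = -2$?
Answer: $\sqrt{-498 + 2 \sqrt{5}} \approx 22.215 i$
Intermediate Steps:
$C{\left(A \right)} = - \frac{2}{A}$
$\sqrt{R{\left(-2,1 \right)} C{\left(-1 \right)} - 498} = \sqrt{\sqrt{\left(-2\right)^{2} + 1^{2}} \left(- \frac{2}{-1}\right) - 498} = \sqrt{\sqrt{4 + 1} \left(\left(-2\right) \left(-1\right)\right) - 498} = \sqrt{\sqrt{5} \cdot 2 - 498} = \sqrt{2 \sqrt{5} - 498} = \sqrt{-498 + 2 \sqrt{5}}$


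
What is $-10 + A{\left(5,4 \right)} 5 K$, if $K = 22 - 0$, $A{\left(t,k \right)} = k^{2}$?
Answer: $1750$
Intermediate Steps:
$K = 22$ ($K = 22 + 0 = 22$)
$-10 + A{\left(5,4 \right)} 5 K = -10 + 4^{2} \cdot 5 \cdot 22 = -10 + 16 \cdot 5 \cdot 22 = -10 + 80 \cdot 22 = -10 + 1760 = 1750$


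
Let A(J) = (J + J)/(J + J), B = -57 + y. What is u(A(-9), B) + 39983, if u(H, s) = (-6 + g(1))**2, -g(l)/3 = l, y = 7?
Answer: 40064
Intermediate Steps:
g(l) = -3*l
B = -50 (B = -57 + 7 = -50)
A(J) = 1 (A(J) = (2*J)/((2*J)) = (2*J)*(1/(2*J)) = 1)
u(H, s) = 81 (u(H, s) = (-6 - 3*1)**2 = (-6 - 3)**2 = (-9)**2 = 81)
u(A(-9), B) + 39983 = 81 + 39983 = 40064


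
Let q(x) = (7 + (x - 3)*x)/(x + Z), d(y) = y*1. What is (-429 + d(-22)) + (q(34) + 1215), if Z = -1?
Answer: 26273/33 ≈ 796.15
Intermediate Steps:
d(y) = y
q(x) = (7 + x*(-3 + x))/(-1 + x) (q(x) = (7 + (x - 3)*x)/(x - 1) = (7 + (-3 + x)*x)/(-1 + x) = (7 + x*(-3 + x))/(-1 + x))
(-429 + d(-22)) + (q(34) + 1215) = (-429 - 22) + ((7 + 34**2 - 3*34)/(-1 + 34) + 1215) = -451 + ((7 + 1156 - 102)/33 + 1215) = -451 + ((1/33)*1061 + 1215) = -451 + (1061/33 + 1215) = -451 + 41156/33 = 26273/33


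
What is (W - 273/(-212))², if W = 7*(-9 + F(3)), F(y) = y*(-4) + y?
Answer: 699020721/44944 ≈ 15553.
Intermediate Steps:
F(y) = -3*y (F(y) = -4*y + y = -3*y)
W = -126 (W = 7*(-9 - 3*3) = 7*(-9 - 9) = 7*(-18) = -126)
(W - 273/(-212))² = (-126 - 273/(-212))² = (-126 - 273*(-1/212))² = (-126 + 273/212)² = (-26439/212)² = 699020721/44944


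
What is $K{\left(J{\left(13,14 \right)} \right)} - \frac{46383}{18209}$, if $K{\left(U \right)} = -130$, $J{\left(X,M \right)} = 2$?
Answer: $- \frac{2413553}{18209} \approx -132.55$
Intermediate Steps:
$K{\left(J{\left(13,14 \right)} \right)} - \frac{46383}{18209} = -130 - \frac{46383}{18209} = - \frac{2413553}{18209}$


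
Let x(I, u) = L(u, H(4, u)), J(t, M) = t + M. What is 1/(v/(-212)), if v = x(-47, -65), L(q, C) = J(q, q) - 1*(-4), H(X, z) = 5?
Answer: 106/63 ≈ 1.6825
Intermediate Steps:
J(t, M) = M + t
L(q, C) = 4 + 2*q (L(q, C) = (q + q) - 1*(-4) = 2*q + 4 = 4 + 2*q)
x(I, u) = 4 + 2*u
v = -126 (v = 4 + 2*(-65) = 4 - 130 = -126)
1/(v/(-212)) = 1/(-126/(-212)) = 1/(-126*(-1/212)) = 1/(63/106) = 106/63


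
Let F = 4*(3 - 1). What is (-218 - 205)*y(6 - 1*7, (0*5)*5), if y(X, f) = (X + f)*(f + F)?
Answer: 3384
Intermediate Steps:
F = 8 (F = 4*2 = 8)
y(X, f) = (8 + f)*(X + f) (y(X, f) = (X + f)*(f + 8) = (X + f)*(8 + f) = (8 + f)*(X + f))
(-218 - 205)*y(6 - 1*7, (0*5)*5) = (-218 - 205)*(((0*5)*5)**2 + 8*(6 - 1*7) + 8*((0*5)*5) + (6 - 1*7)*((0*5)*5)) = -423*((0*5)**2 + 8*(6 - 7) + 8*(0*5) + (6 - 7)*(0*5)) = -423*(0**2 + 8*(-1) + 8*0 - 1*0) = -423*(0 - 8 + 0 + 0) = -423*(-8) = 3384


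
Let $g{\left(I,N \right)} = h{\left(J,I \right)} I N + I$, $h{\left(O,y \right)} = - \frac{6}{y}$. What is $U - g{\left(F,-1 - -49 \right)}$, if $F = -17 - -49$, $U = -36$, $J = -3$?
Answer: $220$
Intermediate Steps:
$F = 32$ ($F = -17 + 49 = 32$)
$g{\left(I,N \right)} = I - 6 N$ ($g{\left(I,N \right)} = - \frac{6}{I} I N + I = - 6 N + I = I - 6 N$)
$U - g{\left(F,-1 - -49 \right)} = -36 - \left(32 - 6 \left(-1 - -49\right)\right) = -36 - \left(32 - 6 \left(-1 + 49\right)\right) = -36 - \left(32 - 288\right) = -36 - -256 = -36 + 256 = 220$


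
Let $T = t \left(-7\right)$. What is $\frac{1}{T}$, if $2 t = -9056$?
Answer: $\frac{1}{31696} \approx 3.155 \cdot 10^{-5}$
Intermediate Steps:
$t = -4528$ ($t = \frac{1}{2} \left(-9056\right) = -4528$)
$T = 31696$ ($T = \left(-4528\right) \left(-7\right) = 31696$)
$\frac{1}{T} = \frac{1}{31696}$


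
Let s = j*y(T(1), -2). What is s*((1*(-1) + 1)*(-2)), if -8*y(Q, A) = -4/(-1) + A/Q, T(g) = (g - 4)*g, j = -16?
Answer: 0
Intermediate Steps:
T(g) = g*(-4 + g) (T(g) = (-4 + g)*g = g*(-4 + g))
y(Q, A) = -1/2 - A/(8*Q) (y(Q, A) = -(-4/(-1) + A/Q)/8 = -(-4*(-1) + A/Q)/8 = -(4 + A/Q)/8 = -1/2 - A/(8*Q))
s = 28/3 (s = -2*(-1*(-2) - 4*(-4 + 1))/(1*(-4 + 1)) = -2*(2 - 4*(-3))/(1*(-3)) = -2*(2 - 4*(-3))/(-3) = -2*(-1)*(2 + 12)/3 = -2*(-1)*14/3 = -16*(-7/12) = 28/3 ≈ 9.3333)
s*((1*(-1) + 1)*(-2)) = 28*((1*(-1) + 1)*(-2))/3 = 28*((-1 + 1)*(-2))/3 = 28*(0*(-2))/3 = (28/3)*0 = 0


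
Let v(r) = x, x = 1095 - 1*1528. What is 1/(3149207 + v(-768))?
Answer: 1/3148774 ≈ 3.1758e-7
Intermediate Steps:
x = -433 (x = 1095 - 1528 = -433)
v(r) = -433
1/(3149207 + v(-768)) = 1/(3149207 - 433) = 1/3148774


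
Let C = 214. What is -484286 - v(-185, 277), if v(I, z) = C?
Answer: -484500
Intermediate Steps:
v(I, z) = 214
-484286 - v(-185, 277) = -484286 - 1*214 = -484286 - 214 = -484500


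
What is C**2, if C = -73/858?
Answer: 5329/736164 ≈ 0.0072389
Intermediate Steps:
C = -73/858 (C = -73*1/858 = -73/858 ≈ -0.085082)
C**2 = (-73/858)**2 = 5329/736164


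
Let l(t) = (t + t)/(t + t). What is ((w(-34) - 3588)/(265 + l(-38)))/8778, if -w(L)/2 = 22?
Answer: -908/583737 ≈ -0.0015555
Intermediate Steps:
w(L) = -44 (w(L) = -2*22 = -44)
l(t) = 1 (l(t) = (2*t)/((2*t)) = (2*t)*(1/(2*t)) = 1)
((w(-34) - 3588)/(265 + l(-38)))/8778 = ((-44 - 3588)/(265 + 1))/8778 = -3632/266*(1/8778) = -3632*1/266*(1/8778) = -1816/133*1/8778 = -908/583737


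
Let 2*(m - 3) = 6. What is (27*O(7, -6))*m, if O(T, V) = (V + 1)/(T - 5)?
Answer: -405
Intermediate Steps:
O(T, V) = (1 + V)/(-5 + T)
m = 6 (m = 3 + (½)*6 = 3 + 3 = 6)
(27*O(7, -6))*m = (27*((1 - 6)/(-5 + 7)))*6 = (27*(-5/2))*6 = -135/2*6 = -405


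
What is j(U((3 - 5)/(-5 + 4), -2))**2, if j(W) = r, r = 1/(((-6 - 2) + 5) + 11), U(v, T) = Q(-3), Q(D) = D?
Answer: 1/64 ≈ 0.015625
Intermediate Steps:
U(v, T) = -3
r = 1/8 (r = 1/((-8 + 5) + 11) = 1/(-3 + 11) = 1/8 ≈ 0.12500)
j(W) = 1/8
j(U((3 - 5)/(-5 + 4), -2))**2 = (1/8)**2 = 1/64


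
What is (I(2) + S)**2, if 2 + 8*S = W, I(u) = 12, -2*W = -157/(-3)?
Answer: 165649/2304 ≈ 71.896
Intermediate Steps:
W = -157/6 (W = -(-157)/(2*(-3)) = -(-157)*(-1)/(2*3) = -1/2*157/3 = -157/6 ≈ -26.167)
S = -169/48 (S = -1/4 + (1/8)*(-157/6) = -1/4 - 157/48 = -169/48 ≈ -3.5208)
(I(2) + S)**2 = (12 - 169/48)**2 = (407/48)**2 = 165649/2304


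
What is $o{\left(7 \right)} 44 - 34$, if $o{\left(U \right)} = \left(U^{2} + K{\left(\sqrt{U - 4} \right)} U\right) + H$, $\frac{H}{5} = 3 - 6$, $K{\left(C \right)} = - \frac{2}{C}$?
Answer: $1462 - \frac{616 \sqrt{3}}{3} \approx 1106.4$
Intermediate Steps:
$H = -15$ ($H = 5 \left(3 - 6\right) = 5 \left(-3\right) = -15$)
$o{\left(U \right)} = -15 + U^{2} - \frac{2 U}{\sqrt{-4 + U}}$ ($o{\left(U \right)} = \left(U^{2} + - \frac{2}{\sqrt{U - 4}} U\right) - 15 = \left(U^{2} + - \frac{2}{\sqrt{-4 + U}} U\right) - 15 = \left(U^{2} - \frac{2 U}{\sqrt{-4 + U}}\right) - 15 = -15 + U^{2} - \frac{2 U}{\sqrt{-4 + U}}$)
$o{\left(7 \right)} 44 - 34 = \left(-15 + 7^{2} - \frac{14}{\sqrt{-4 + 7}}\right) 44 - 34 = \left(-15 + 49 - \frac{14}{\sqrt{3}}\right) 44 - 34 = \left(-15 + 49 - 14 \frac{\sqrt{3}}{3}\right) 44 - 34 = \left(-15 + 49 - \frac{14 \sqrt{3}}{3}\right) 44 - 34 = \left(34 - \frac{14 \sqrt{3}}{3}\right) 44 - 34 = \left(1496 - \frac{616 \sqrt{3}}{3}\right) - 34 = 1462 - \frac{616 \sqrt{3}}{3}$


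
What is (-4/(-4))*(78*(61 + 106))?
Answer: 13026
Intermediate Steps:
(-4/(-4))*(78*(61 + 106)) = (-¼*(-4))*(78*167) = 1*13026 = 13026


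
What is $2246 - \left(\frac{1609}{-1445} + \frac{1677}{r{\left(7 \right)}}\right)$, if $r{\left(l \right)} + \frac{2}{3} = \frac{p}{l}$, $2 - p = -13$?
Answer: $\frac{49770884}{44795} \approx 1111.1$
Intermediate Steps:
$p = 15$ ($p = 2 - -13 = 2 + 13 = 15$)
$r{\left(l \right)} = - \frac{2}{3} + \frac{15}{l}$
$2246 - \left(\frac{1609}{-1445} + \frac{1677}{r{\left(7 \right)}}\right) = 2246 - \left(\frac{1609}{-1445} + \frac{1677}{- \frac{2}{3} + \frac{15}{7}}\right) = 2246 - \left(1609 \left(- \frac{1}{1445}\right) + \frac{1677}{- \frac{2}{3} + 15 \cdot \frac{1}{7}}\right) = 2246 - \left(- \frac{1609}{1445} + \frac{1677}{- \frac{2}{3} + \frac{15}{7}}\right) = 2246 - \left(- \frac{1609}{1445} + \frac{1677}{\frac{31}{21}}\right) = 2246 - \left(- \frac{1609}{1445} + 1677 \cdot \frac{21}{31}\right) = 2246 - \left(- \frac{1609}{1445} + \frac{35217}{31}\right) = 2246 - \frac{50838686}{44795} = \frac{49770884}{44795}$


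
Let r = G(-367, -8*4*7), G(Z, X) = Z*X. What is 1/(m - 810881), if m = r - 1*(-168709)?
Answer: -1/559964 ≈ -1.7858e-6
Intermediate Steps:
G(Z, X) = X*Z
r = 82208 (r = (-8*4*7)*(-367) = -32*7*(-367) = -224*(-367) = 82208)
m = 250917 (m = 82208 - 1*(-168709) = 82208 + 168709 = 250917)
1/(m - 810881) = 1/(250917 - 810881) = 1/(-559964) = -1/559964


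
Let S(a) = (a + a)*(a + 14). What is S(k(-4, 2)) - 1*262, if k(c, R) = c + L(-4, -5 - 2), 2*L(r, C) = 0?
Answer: -342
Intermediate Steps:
L(r, C) = 0 (L(r, C) = (1/2)*0 = 0)
k(c, R) = c (k(c, R) = c + 0 = c)
S(a) = 2*a*(14 + a) (S(a) = (2*a)*(14 + a) = 2*a*(14 + a))
S(k(-4, 2)) - 1*262 = 2*(-4)*(14 - 4) - 1*262 = 2*(-4)*10 - 262 = -80 - 262 = -342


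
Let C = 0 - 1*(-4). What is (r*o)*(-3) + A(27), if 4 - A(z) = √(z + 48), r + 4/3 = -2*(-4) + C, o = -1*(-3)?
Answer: -92 - 5*√3 ≈ -100.66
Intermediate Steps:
C = 4 (C = 0 + 4 = 4)
o = 3
r = 32/3 (r = -4/3 + (-2*(-4) + 4) = -4/3 + (8 + 4) = -4/3 + 12 = 32/3 ≈ 10.667)
A(z) = 4 - √(48 + z) (A(z) = 4 - √(z + 48) = 4 - √(48 + z))
(r*o)*(-3) + A(27) = ((32/3)*3)*(-3) + (4 - √(48 + 27)) = 32*(-3) + (4 - √75) = -96 + (4 - 5*√3) = -92 - 5*√3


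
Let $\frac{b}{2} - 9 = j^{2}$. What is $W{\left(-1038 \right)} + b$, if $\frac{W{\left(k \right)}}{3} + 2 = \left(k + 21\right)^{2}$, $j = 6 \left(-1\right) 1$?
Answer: $3102951$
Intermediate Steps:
$j = -6$ ($j = \left(-6\right) 1 = -6$)
$W{\left(k \right)} = -6 + 3 \left(21 + k\right)^{2}$ ($W{\left(k \right)} = -6 + 3 \left(k + 21\right)^{2} = -6 + 3 \left(21 + k\right)^{2}$)
$b = 90$ ($b = 18 + 2 \left(-6\right)^{2} = 18 + 2 \cdot 36 = 18 + 72 = 90$)
$W{\left(-1038 \right)} + b = \left(-6 + 3 \left(21 - 1038\right)^{2}\right) + 90 = \left(-6 + 3 \left(-1017\right)^{2}\right) + 90 = \left(-6 + 3 \cdot 1034289\right) + 90 = \left(-6 + 3102867\right) + 90 = 3102861 + 90 = 3102951$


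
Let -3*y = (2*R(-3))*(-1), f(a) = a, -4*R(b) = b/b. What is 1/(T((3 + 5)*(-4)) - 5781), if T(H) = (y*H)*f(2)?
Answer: -3/17311 ≈ -0.00017330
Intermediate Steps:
R(b) = -¼ (R(b) = -b/(4*b) = -¼*1 = -¼)
y = -⅙ (y = -2*(-¼)*(-1)/3 = -(-1)*(-1)/6 = -⅓*½ = -⅙ ≈ -0.16667)
T(H) = -H/3 (T(H) = -H/6*2 = -H/3)
1/(T((3 + 5)*(-4)) - 5781) = 1/(-(3 + 5)*(-4)/3 - 5781) = 1/(-8*(-4)/3 - 5781) = 1/(-⅓*(-32) - 5781) = 1/(32/3 - 5781) = 1/(-17311/3) = -3/17311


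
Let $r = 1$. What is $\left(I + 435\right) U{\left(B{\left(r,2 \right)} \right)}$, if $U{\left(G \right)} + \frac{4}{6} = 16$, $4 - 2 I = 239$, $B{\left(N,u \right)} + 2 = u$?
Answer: $\frac{14605}{3} \approx 4868.3$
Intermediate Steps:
$B{\left(N,u \right)} = -2 + u$
$I = - \frac{235}{2}$ ($I = 2 - \frac{239}{2} = - \frac{235}{2} \approx -117.5$)
$U{\left(G \right)} = \frac{46}{3}$ ($U{\left(G \right)} = - \frac{2}{3} + 16 = \frac{46}{3}$)
$\left(I + 435\right) U{\left(B{\left(r,2 \right)} \right)} = \left(- \frac{235}{2} + 435\right) \frac{46}{3} = \frac{635}{2} \cdot \frac{46}{3} = \frac{14605}{3}$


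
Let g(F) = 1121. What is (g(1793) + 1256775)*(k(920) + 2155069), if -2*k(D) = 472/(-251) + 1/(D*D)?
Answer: 143977785740450181513/53111600 ≈ 2.7109e+12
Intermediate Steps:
k(D) = 236/251 - 1/(2*D²) (k(D) = -(472/(-251) + 1/(D*D))/2 = -(472*(-1/251) + D⁻²)/2 = -(-472/251 + D⁻²)/2 = 236/251 - 1/(2*D²))
(g(1793) + 1256775)*(k(920) + 2155069) = (1121 + 1256775)*((236/251 - ½/920²) + 2155069) = 1257896*((236/251 - ½*1/846400) + 2155069) = 1257896*((236/251 - 1/1692800) + 2155069) = 1257896*(399500549/424892800 + 2155069) = 1257896*(915673701103749/424892800) = 143977785740450181513/53111600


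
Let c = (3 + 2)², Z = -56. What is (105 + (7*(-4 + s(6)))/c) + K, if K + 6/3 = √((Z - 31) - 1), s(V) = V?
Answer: 2589/25 + 2*I*√22 ≈ 103.56 + 9.3808*I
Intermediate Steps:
c = 25 (c = 5² = 25)
K = -2 + 2*I*√22 (K = -2 + √((-56 - 31) - 1) = -2 + √(-87 - 1) = -2 + √(-88) = -2 + 2*I*√22 ≈ -2.0 + 9.3808*I)
(105 + (7*(-4 + s(6)))/c) + K = (105 + (7*(-4 + 6))/25) + (-2 + 2*I*√22) = (105 + (7*2)*(1/25)) + (-2 + 2*I*√22) = (105 + 14*(1/25)) + (-2 + 2*I*√22) = (105 + 14/25) + (-2 + 2*I*√22) = 2639/25 + (-2 + 2*I*√22) = 2589/25 + 2*I*√22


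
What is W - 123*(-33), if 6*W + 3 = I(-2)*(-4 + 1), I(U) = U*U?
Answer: 8113/2 ≈ 4056.5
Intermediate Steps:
I(U) = U²
W = -5/2 (W = -½ + ((-2)²*(-4 + 1))/6 = -½ + (4*(-3))/6 = -½ + (⅙)*(-12) = -½ - 2 = -5/2 ≈ -2.5000)
W - 123*(-33) = -5/2 - 123*(-33) = -5/2 + 4059 = 8113/2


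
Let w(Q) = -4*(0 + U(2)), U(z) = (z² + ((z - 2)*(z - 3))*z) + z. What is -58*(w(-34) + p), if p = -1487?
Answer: 87638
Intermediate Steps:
U(z) = z + z² + z*(-3 + z)*(-2 + z) (U(z) = (z² + ((-2 + z)*(-3 + z))*z) + z = (z² + ((-3 + z)*(-2 + z))*z) + z = (z² + z*(-3 + z)*(-2 + z)) + z = z + z² + z*(-3 + z)*(-2 + z))
w(Q) = -24 (w(Q) = -4*(0 + 2*(7 + 2² - 4*2)) = -4*(0 + 2*(7 + 4 - 8)) = -4*(0 + 2*3) = -4*(0 + 6) = -4*6 = -24)
-58*(w(-34) + p) = -58*(-24 - 1487) = -58*(-1511) = 87638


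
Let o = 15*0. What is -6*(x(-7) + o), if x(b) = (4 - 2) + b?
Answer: 30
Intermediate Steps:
o = 0
x(b) = 2 + b
-6*(x(-7) + o) = -6*((2 - 7) + 0) = -6*(-5 + 0) = -6*(-5) = 30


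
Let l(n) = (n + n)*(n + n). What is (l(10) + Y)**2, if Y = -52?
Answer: 121104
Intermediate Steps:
l(n) = 4*n**2 (l(n) = (2*n)*(2*n) = 4*n**2)
(l(10) + Y)**2 = (4*10**2 - 52)**2 = (4*100 - 52)**2 = (400 - 52)**2 = 348**2 = 121104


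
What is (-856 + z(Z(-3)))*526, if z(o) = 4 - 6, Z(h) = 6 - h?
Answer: -451308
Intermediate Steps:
z(o) = -2
(-856 + z(Z(-3)))*526 = (-856 - 2)*526 = -858*526 = -451308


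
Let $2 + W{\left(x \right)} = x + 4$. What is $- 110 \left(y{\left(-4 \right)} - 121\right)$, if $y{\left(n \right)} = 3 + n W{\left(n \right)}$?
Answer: $12100$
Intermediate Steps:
$W{\left(x \right)} = 2 + x$ ($W{\left(x \right)} = -2 + \left(x + 4\right) = -2 + \left(4 + x\right) = 2 + x$)
$y{\left(n \right)} = 3 + n \left(2 + n\right)$
$- 110 \left(y{\left(-4 \right)} - 121\right) = - 110 \left(\left(3 - 4 \left(2 - 4\right)\right) - 121\right) = - 110 \left(\left(3 - -8\right) - 121\right) = - 110 \left(\left(3 + 8\right) - 121\right) = - 110 \left(11 - 121\right) = \left(-110\right) \left(-110\right) = 12100$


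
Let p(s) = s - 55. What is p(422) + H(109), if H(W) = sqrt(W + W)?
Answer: 367 + sqrt(218) ≈ 381.76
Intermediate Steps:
H(W) = sqrt(2)*sqrt(W) (H(W) = sqrt(2*W) = sqrt(2)*sqrt(W))
p(s) = -55 + s
p(422) + H(109) = (-55 + 422) + sqrt(2)*sqrt(109) = 367 + sqrt(218)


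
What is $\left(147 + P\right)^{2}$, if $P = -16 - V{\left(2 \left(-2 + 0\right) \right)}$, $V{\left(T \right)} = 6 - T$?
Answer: $14641$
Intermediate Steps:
$P = -26$ ($P = -16 - \left(6 - 2 \left(-2 + 0\right)\right) = -16 - \left(6 - 2 \left(-2\right)\right) = -16 - \left(6 - -4\right) = -16 - \left(6 + 4\right) = -16 - 10 = -26$)
$\left(147 + P\right)^{2} = \left(147 - 26\right)^{2} = 121^{2} = 14641$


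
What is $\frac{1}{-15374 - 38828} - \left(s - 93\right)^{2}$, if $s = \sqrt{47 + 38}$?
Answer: $- \frac{473400269}{54202} + 186 \sqrt{85} \approx -7019.2$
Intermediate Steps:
$s = \sqrt{85} \approx 9.2195$
$\frac{1}{-15374 - 38828} - \left(s - 93\right)^{2} = \frac{1}{-15374 - 38828} - \left(\sqrt{85} - 93\right)^{2} = \frac{1}{-15374 - 38828} - \left(-93 + \sqrt{85}\right)^{2} = \frac{1}{-54202} - \left(-93 + \sqrt{85}\right)^{2} = - \frac{1}{54202} - \left(-93 + \sqrt{85}\right)^{2}$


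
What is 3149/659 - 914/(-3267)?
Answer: 10890109/2152953 ≈ 5.0582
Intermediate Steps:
3149/659 - 914/(-3267) = 3149*(1/659) - 914*(-1/3267) = 3149/659 + 914/3267 = 10890109/2152953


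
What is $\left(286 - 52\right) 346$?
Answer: $80964$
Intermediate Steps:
$\left(286 - 52\right) 346 = 234 \cdot 346 = 80964$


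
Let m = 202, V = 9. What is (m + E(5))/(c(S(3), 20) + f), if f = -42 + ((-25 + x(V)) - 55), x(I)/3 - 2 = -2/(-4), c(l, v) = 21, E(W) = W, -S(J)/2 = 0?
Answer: -414/187 ≈ -2.2139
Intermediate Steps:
S(J) = 0 (S(J) = -2*0 = 0)
x(I) = 15/2 (x(I) = 6 + 3*(-2/(-4)) = 6 + 3*(-2*(-¼)) = 6 + 3*(½) = 6 + 3/2 = 15/2)
f = -229/2 (f = -42 + ((-25 + 15/2) - 55) = -42 + (-35/2 - 55) = -42 - 145/2 = -229/2 ≈ -114.50)
(m + E(5))/(c(S(3), 20) + f) = (202 + 5)/(21 - 229/2) = 207/(-187/2) = 207*(-2/187) = -414/187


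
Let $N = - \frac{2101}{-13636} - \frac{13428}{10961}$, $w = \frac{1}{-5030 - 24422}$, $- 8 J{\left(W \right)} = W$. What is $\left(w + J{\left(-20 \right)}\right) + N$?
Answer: $\frac{393147878615}{275126218787} \approx 1.429$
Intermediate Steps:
$J{\left(W \right)} = - \frac{W}{8}$
$w = - \frac{1}{29452}$ ($w = \frac{1}{-29452} = - \frac{1}{29452} \approx -3.3954 \cdot 10^{-5}$)
$N = - \frac{160075147}{149464196}$ ($N = \left(-2101\right) \left(- \frac{1}{13636}\right) - \frac{13428}{10961} = \frac{2101}{13636} - \frac{13428}{10961} = - \frac{160075147}{149464196} \approx -1.071$)
$\left(w + J{\left(-20 \right)}\right) + N = \left(- \frac{1}{29452} - - \frac{5}{2}\right) - \frac{160075147}{149464196} = \left(- \frac{1}{29452} + \frac{5}{2}\right) - \frac{160075147}{149464196} = \frac{73629}{29452} - \frac{160075147}{149464196} = \frac{393147878615}{275126218787}$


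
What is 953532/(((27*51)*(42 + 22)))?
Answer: 2943/272 ≈ 10.820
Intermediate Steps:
953532/(((27*51)*(42 + 22))) = 953532/((1377*64)) = 953532/88128 = 953532*(1/88128) = 2943/272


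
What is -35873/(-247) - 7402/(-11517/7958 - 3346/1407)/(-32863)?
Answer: 7210542920977507/49667617530401 ≈ 145.18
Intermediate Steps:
-35873/(-247) - 7402/(-11517/7958 - 3346/1407)/(-32863) = -35873*(-1/247) - 7402/(-11517*1/7958 - 3346*1/1407)*(-1/32863) = 35873/247 - 7402/(-11517/7958 - 478/201)*(-1/32863) = 35873/247 - 7402/(-6118841/1599558)*(-1/32863) = 35873/247 - 7402*(-1599558/6118841)*(-1/32863) = 35873/247 + (11839928316/6118841)*(-1/32863) = 35873/247 - 11839928316/201083471783 = 7210542920977507/49667617530401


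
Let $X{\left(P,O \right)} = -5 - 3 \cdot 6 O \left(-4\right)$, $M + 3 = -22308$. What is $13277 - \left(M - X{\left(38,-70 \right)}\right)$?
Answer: $30543$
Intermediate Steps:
$M = -22311$ ($M = -3 - 22308 = -22311$)
$X{\left(P,O \right)} = -5 + 72 O$ ($X{\left(P,O \right)} = -5 - 3 \left(- 24 O\right) = -5 + 72 O$)
$13277 - \left(M - X{\left(38,-70 \right)}\right) = 13277 + \left(\left(-5 + 72 \left(-70\right)\right) - -22311\right) = 13277 + \left(\left(-5 - 5040\right) + 22311\right) = 13277 + \left(-5045 + 22311\right) = 13277 + 17266 = 30543$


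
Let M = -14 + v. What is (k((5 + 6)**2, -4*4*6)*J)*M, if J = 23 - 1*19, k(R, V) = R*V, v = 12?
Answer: 92928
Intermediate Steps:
M = -2 (M = -14 + 12 = -2)
J = 4 (J = 23 - 19 = 4)
(k((5 + 6)**2, -4*4*6)*J)*M = (((5 + 6)**2*(-4*4*6))*4)*(-2) = ((11**2*(-16*6))*4)*(-2) = ((121*(-96))*4)*(-2) = -11616*4*(-2) = -46464*(-2) = 92928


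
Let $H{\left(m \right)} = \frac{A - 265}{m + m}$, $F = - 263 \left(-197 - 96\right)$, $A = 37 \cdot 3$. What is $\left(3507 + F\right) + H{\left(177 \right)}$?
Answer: $\frac{14260105}{177} \approx 80566.0$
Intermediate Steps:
$A = 111$
$F = 77059$ ($F = \left(-263\right) \left(-293\right) = 77059$)
$H{\left(m \right)} = - \frac{77}{m}$ ($H{\left(m \right)} = \frac{111 - 265}{m + m} = - \frac{154}{2 m} = - 154 \frac{1}{2 m} = - \frac{77}{m}$)
$\left(3507 + F\right) + H{\left(177 \right)} = \left(3507 + 77059\right) - \frac{77}{177} = 80566 - \frac{77}{177} = \frac{14260105}{177}$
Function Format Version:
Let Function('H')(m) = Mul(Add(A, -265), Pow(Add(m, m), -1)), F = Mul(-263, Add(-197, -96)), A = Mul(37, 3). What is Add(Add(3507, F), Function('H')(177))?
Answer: Rational(14260105, 177) ≈ 80566.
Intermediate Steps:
A = 111
F = 77059 (F = Mul(-263, -293) = 77059)
Function('H')(m) = Mul(-77, Pow(m, -1)) (Function('H')(m) = Mul(Add(111, -265), Pow(Add(m, m), -1)) = Mul(-154, Pow(Mul(2, m), -1)) = Mul(-154, Mul(Rational(1, 2), Pow(m, -1))) = Mul(-77, Pow(m, -1)))
Add(Add(3507, F), Function('H')(177)) = Add(Add(3507, 77059), Mul(-77, Pow(177, -1))) = Add(80566, Mul(-77, Rational(1, 177))) = Add(80566, Rational(-77, 177)) = Rational(14260105, 177)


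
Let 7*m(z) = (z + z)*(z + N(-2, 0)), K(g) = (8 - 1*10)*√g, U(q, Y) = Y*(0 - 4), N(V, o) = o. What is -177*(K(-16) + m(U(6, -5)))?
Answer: -141600/7 + 1416*I ≈ -20229.0 + 1416.0*I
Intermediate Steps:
U(q, Y) = -4*Y (U(q, Y) = Y*(-4) = -4*Y)
K(g) = -2*√g (K(g) = (8 - 10)*√g = -2*√g)
m(z) = 2*z²/7 (m(z) = ((z + z)*(z + 0))/7 = ((2*z)*z)/7 = (2*z²)/7 = 2*z²/7)
-177*(K(-16) + m(U(6, -5))) = -177*(-8*I + 2*(-4*(-5))²/7) = -177*(-8*I + (2/7)*20²) = -177*(-8*I + (2/7)*400) = -177*(-8*I + 800/7) = -177*(800/7 - 8*I) = -141600/7 + 1416*I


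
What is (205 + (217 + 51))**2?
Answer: 223729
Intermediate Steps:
(205 + (217 + 51))**2 = (205 + 268)**2 = 473**2 = 223729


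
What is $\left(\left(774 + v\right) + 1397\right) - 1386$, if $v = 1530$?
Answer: $2315$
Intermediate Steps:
$\left(\left(774 + v\right) + 1397\right) - 1386 = \left(\left(774 + 1530\right) + 1397\right) - 1386 = \left(2304 + 1397\right) - 1386 = 3701 - 1386 = 2315$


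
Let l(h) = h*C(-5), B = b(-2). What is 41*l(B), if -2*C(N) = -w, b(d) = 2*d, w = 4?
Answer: -328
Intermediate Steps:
B = -4 (B = 2*(-2) = -4)
C(N) = 2 (C(N) = -(-1)*4/2 = -1/2*(-4) = 2)
l(h) = 2*h (l(h) = h*2 = 2*h)
41*l(B) = 41*(2*(-4)) = 41*(-8) = -328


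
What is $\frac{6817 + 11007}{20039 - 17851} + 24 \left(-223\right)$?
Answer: $- \frac{2923088}{547} \approx -5343.9$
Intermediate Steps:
$\frac{6817 + 11007}{20039 - 17851} + 24 \left(-223\right) = \frac{17824}{2188} - 5352 = 17824 \cdot \frac{1}{2188} - 5352 = \frac{4456}{547} - 5352 = - \frac{2923088}{547}$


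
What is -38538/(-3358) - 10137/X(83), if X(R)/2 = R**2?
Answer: 248468259/23133262 ≈ 10.741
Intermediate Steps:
X(R) = 2*R**2
-38538/(-3358) - 10137/X(83) = -38538/(-3358) - 10137/(2*83**2) = -38538*(-1/3358) - 10137/(2*6889) = 19269/1679 - 10137/13778 = 248468259/23133262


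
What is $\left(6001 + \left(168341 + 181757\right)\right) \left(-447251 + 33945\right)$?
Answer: $-147177853294$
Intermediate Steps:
$\left(6001 + \left(168341 + 181757\right)\right) \left(-447251 + 33945\right) = \left(6001 + 350098\right) \left(-413306\right) = 356099 \left(-413306\right) = -147177853294$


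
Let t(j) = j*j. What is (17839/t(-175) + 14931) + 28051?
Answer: 1316341589/30625 ≈ 42983.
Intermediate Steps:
t(j) = j²
(17839/t(-175) + 14931) + 28051 = (17839/((-175)²) + 14931) + 28051 = (17839/30625 + 14931) + 28051 = 457279714/30625 + 28051 = 1316341589/30625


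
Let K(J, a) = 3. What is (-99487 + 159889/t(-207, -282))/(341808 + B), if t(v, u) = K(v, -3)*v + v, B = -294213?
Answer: -16507025/7881732 ≈ -2.0943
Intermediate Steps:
t(v, u) = 4*v (t(v, u) = 3*v + v = 4*v)
(-99487 + 159889/t(-207, -282))/(341808 + B) = (-99487 + 159889/((4*(-207))))/(341808 - 294213) = (-99487 + 159889/(-828))/47595 = (-99487 + 159889*(-1/828))*(1/47595) = (-99487 - 159889/828)*(1/47595) = -82535125/828*1/47595 = -16507025/7881732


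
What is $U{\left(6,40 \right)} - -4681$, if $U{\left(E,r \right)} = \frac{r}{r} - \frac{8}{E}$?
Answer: $\frac{14042}{3} \approx 4680.7$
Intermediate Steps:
$U{\left(E,r \right)} = 1 - \frac{8}{E}$
$U{\left(6,40 \right)} - -4681 = \frac{-8 + 6}{6} - -4681 = \frac{1}{6} \left(-2\right) + 4681 = - \frac{1}{3} + 4681 = \frac{14042}{3}$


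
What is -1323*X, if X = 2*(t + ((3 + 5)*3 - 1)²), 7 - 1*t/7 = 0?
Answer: -1529388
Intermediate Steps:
t = 49 (t = 49 - 7*0 = 49 + 0 = 49)
X = 1156 (X = 2*(49 + ((3 + 5)*3 - 1)²) = 2*(49 + (8*3 - 1)²) = 2*(49 + (24 - 1)²) = 2*(49 + 23²) = 2*(49 + 529) = 2*578 = 1156)
-1323*X = -1323*1156 = -1529388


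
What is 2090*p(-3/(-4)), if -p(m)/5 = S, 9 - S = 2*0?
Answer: -94050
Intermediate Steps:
S = 9 (S = 9 - 2*0 = 9 - 1*0 = 9 + 0 = 9)
p(m) = -45 (p(m) = -5*9 = -45)
2090*p(-3/(-4)) = 2090*(-45) = -94050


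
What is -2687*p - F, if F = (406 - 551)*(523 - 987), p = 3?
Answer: -75341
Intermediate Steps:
F = 67280 (F = -145*(-464) = 67280)
-2687*p - F = -2687*3 - 1*67280 = -8061 - 67280 = -75341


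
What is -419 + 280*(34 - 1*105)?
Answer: -20299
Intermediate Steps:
-419 + 280*(34 - 1*105) = -419 + 280*(34 - 105) = -419 + 280*(-71) = -419 - 19880 = -20299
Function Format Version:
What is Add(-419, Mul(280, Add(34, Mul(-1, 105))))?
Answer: -20299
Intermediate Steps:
Add(-419, Mul(280, Add(34, Mul(-1, 105)))) = Add(-419, Mul(280, Add(34, -105))) = Add(-419, Mul(280, -71)) = Add(-419, -19880) = -20299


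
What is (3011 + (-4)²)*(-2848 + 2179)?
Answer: -2025063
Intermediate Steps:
(3011 + (-4)²)*(-2848 + 2179) = (3011 + 16)*(-669) = 3027*(-669) = -2025063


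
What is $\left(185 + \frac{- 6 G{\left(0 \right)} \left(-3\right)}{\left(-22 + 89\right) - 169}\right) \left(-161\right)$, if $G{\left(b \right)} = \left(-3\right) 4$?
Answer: $- \frac{512141}{17} \approx -30126.0$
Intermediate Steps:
$G{\left(b \right)} = -12$
$\left(185 + \frac{- 6 G{\left(0 \right)} \left(-3\right)}{\left(-22 + 89\right) - 169}\right) \left(-161\right) = \left(185 + \frac{\left(-6\right) \left(-12\right) \left(-3\right)}{\left(-22 + 89\right) - 169}\right) \left(-161\right) = \left(185 + \frac{72 \left(-3\right)}{67 - 169}\right) \left(-161\right) = \left(185 - \frac{216}{-102}\right) \left(-161\right) = \left(185 - - \frac{36}{17}\right) \left(-161\right) = \left(185 + \frac{36}{17}\right) \left(-161\right) = \frac{3181}{17} \left(-161\right) = - \frac{512141}{17}$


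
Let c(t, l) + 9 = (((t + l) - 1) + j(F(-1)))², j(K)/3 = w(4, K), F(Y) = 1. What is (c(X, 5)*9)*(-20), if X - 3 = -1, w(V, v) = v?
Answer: -12960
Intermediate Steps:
X = 2 (X = 3 - 1 = 2)
j(K) = 3*K
c(t, l) = -9 + (2 + l + t)² (c(t, l) = -9 + (((t + l) - 1) + 3*1)² = -9 + (((l + t) - 1) + 3)² = -9 + ((-1 + l + t) + 3)² = -9 + (2 + l + t)²)
(c(X, 5)*9)*(-20) = ((-9 + (2 + 5 + 2)²)*9)*(-20) = ((-9 + 9²)*9)*(-20) = ((-9 + 81)*9)*(-20) = (72*9)*(-20) = 648*(-20) = -12960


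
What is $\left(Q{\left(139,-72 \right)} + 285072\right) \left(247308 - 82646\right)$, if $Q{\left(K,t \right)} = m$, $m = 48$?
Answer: $46948429440$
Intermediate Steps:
$Q{\left(K,t \right)} = 48$
$\left(Q{\left(139,-72 \right)} + 285072\right) \left(247308 - 82646\right) = \left(48 + 285072\right) \left(247308 - 82646\right) = 285120 \cdot 164662 = 46948429440$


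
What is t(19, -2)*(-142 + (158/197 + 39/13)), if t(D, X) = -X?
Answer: -54450/197 ≈ -276.40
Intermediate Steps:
t(19, -2)*(-142 + (158/197 + 39/13)) = (-1*(-2))*(-142 + (158/197 + 39/13)) = 2*(-142 + (158*(1/197) + 39*(1/13))) = 2*(-142 + (158/197 + 3)) = 2*(-142 + 749/197) = 2*(-27225/197) = -54450/197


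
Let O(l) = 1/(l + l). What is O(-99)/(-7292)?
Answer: 1/1443816 ≈ 6.9261e-7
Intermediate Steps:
O(l) = 1/(2*l)
O(-99)/(-7292) = ((1/2)/(-99))/(-7292) = ((1/2)*(-1/99))*(-1/7292) = -1/198*(-1/7292) = 1/1443816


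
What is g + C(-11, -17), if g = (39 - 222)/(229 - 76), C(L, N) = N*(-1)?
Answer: 806/51 ≈ 15.804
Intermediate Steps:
C(L, N) = -N
g = -61/51 (g = -183/153 = -183*1/153 = -61/51 ≈ -1.1961)
g + C(-11, -17) = -61/51 - 1*(-17) = -61/51 + 17 = 806/51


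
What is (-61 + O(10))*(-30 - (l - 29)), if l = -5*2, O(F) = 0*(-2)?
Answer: -549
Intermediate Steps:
O(F) = 0
l = -10
(-61 + O(10))*(-30 - (l - 29)) = (-61 + 0)*(-30 - (-10 - 29)) = -61*(-30 - 1*(-39)) = -61*(-30 + 39) = -61*9 = -549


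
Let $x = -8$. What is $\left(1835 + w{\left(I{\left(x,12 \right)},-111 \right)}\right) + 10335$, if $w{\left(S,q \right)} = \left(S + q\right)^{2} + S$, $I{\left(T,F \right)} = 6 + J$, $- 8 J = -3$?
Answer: $\frac{1479857}{64} \approx 23123.0$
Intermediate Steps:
$J = \frac{3}{8}$ ($J = \left(- \frac{1}{8}\right) \left(-3\right) = \frac{3}{8} \approx 0.375$)
$I{\left(T,F \right)} = \frac{51}{8}$ ($I{\left(T,F \right)} = 6 + \frac{3}{8} = \frac{51}{8}$)
$w{\left(S,q \right)} = S + \left(S + q\right)^{2}$
$\left(1835 + w{\left(I{\left(x,12 \right)},-111 \right)}\right) + 10335 = \left(1835 + \left(\frac{51}{8} + \left(\frac{51}{8} - 111\right)^{2}\right)\right) + 10335 = \left(1835 + \left(\frac{51}{8} + \left(- \frac{837}{8}\right)^{2}\right)\right) + 10335 = \left(1835 + \left(\frac{51}{8} + \frac{700569}{64}\right)\right) + 10335 = \left(1835 + \frac{700977}{64}\right) + 10335 = \frac{818417}{64} + 10335 = \frac{1479857}{64}$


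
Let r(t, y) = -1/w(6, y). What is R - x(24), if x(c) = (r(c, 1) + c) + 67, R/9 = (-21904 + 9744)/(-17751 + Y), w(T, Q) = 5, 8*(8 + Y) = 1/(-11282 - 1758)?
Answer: -261335022658/3087698135 ≈ -84.637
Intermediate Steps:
Y = -834561/104320 (Y = -8 + 1/(8*(-11282 - 1758)) = -8 + (1/8)/(-13040) = -8 + (1/8)*(-1/13040) = -8 - 1/104320 = -834561/104320 ≈ -8.0000)
R = 3805593600/617539627 (R = 9*((-21904 + 9744)/(-17751 - 834561/104320)) = 9*(-12160/(-1852618881/104320)) = 9*(-12160*(-104320/1852618881)) = 9*(1268531200/1852618881) = 3805593600/617539627 ≈ 6.1625)
r(t, y) = -1/5
x(c) = 334/5 + c (x(c) = (-1/5 + c) + 67 = 334/5 + c)
R - x(24) = 3805593600/617539627 - (334/5 + 24) = 3805593600/617539627 - 1*454/5 = 3805593600/617539627 - 454/5 = -261335022658/3087698135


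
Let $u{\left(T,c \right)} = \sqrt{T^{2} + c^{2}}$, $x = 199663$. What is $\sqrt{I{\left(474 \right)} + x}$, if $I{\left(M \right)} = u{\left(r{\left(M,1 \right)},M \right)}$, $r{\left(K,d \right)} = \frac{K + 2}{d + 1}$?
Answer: $\sqrt{199663 + 2 \sqrt{70330}} \approx 447.43$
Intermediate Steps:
$r{\left(K,d \right)} = \frac{2 + K}{1 + d}$
$I{\left(M \right)} = \sqrt{M^{2} + \left(1 + \frac{M}{2}\right)^{2}}$ ($I{\left(M \right)} = \sqrt{\left(\frac{2 + M}{1 + 1}\right)^{2} + M^{2}} = \sqrt{\left(\frac{2 + M}{2}\right)^{2} + M^{2}} = \sqrt{\left(1 + \frac{M}{2}\right)^{2} + M^{2}} = \sqrt{M^{2} + \left(1 + \frac{M}{2}\right)^{2}}$)
$\sqrt{I{\left(474 \right)} + x} = \sqrt{\frac{\sqrt{\left(2 + 474\right)^{2} + 4 \cdot 474^{2}}}{2} + 199663} = \sqrt{\frac{\sqrt{476^{2} + 4 \cdot 224676}}{2} + 199663} = \sqrt{\frac{\sqrt{226576 + 898704}}{2} + 199663} = \sqrt{\frac{\sqrt{1125280}}{2} + 199663} = \sqrt{\frac{4 \sqrt{70330}}{2} + 199663} = \sqrt{2 \sqrt{70330} + 199663} = \sqrt{199663 + 2 \sqrt{70330}}$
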